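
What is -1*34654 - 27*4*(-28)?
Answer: -31630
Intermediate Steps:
-1*34654 - 27*4*(-28) = -34654 - 27*(-112) = -34654 - 1*(-3024) = -34654 + 3024 = -31630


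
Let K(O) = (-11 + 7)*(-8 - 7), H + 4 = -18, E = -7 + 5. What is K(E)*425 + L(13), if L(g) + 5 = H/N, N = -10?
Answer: 127486/5 ≈ 25497.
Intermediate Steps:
E = -2
H = -22 (H = -4 - 18 = -22)
K(O) = 60 (K(O) = -4*(-15) = 60)
L(g) = -14/5 (L(g) = -5 - 22/(-10) = -5 - 22*(-1/10) = -5 + 11/5 = -14/5)
K(E)*425 + L(13) = 60*425 - 14/5 = 25500 - 14/5 = 127486/5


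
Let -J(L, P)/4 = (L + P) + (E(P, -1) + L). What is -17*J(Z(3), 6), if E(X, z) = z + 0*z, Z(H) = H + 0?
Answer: 748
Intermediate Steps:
Z(H) = H
E(X, z) = z (E(X, z) = z + 0 = z)
J(L, P) = 4 - 8*L - 4*P (J(L, P) = -4*((L + P) + (-1 + L)) = -4*(-1 + P + 2*L) = 4 - 8*L - 4*P)
-17*J(Z(3), 6) = -17*(4 - 8*3 - 4*6) = -17*(4 - 24 - 24) = -17*(-44) = 748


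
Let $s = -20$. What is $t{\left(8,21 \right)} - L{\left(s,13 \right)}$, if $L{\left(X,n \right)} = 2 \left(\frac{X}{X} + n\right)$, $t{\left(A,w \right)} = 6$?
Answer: $-22$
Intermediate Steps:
$L{\left(X,n \right)} = 2 + 2 n$ ($L{\left(X,n \right)} = 2 \left(1 + n\right) = 2 + 2 n$)
$t{\left(8,21 \right)} - L{\left(s,13 \right)} = 6 - \left(2 + 2 \cdot 13\right) = 6 - \left(2 + 26\right) = 6 - 28 = -22$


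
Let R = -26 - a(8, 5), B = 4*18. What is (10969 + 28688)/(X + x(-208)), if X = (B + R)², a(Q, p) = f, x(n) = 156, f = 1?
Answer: 13219/727 ≈ 18.183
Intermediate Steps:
a(Q, p) = 1
B = 72
R = -27 (R = -26 - 1*1 = -26 - 1 = -27)
X = 2025 (X = (72 - 27)² = 45² = 2025)
(10969 + 28688)/(X + x(-208)) = (10969 + 28688)/(2025 + 156) = 39657/2181 = 39657*(1/2181) = 13219/727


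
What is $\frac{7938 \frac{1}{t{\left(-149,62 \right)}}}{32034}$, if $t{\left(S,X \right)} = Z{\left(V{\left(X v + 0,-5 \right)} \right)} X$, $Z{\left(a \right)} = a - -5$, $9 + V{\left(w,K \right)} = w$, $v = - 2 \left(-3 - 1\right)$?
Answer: $\frac{441}{54286952} \approx 8.1235 \cdot 10^{-6}$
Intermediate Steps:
$v = 8$ ($v = \left(-2\right) \left(-4\right) = 8$)
$V{\left(w,K \right)} = -9 + w$
$Z{\left(a \right)} = 5 + a$ ($Z{\left(a \right)} = a + 5 = 5 + a$)
$t{\left(S,X \right)} = X \left(-4 + 8 X\right)$ ($t{\left(S,X \right)} = \left(5 + \left(-9 + \left(X 8 + 0\right)\right)\right) X = \left(5 + \left(-9 + \left(8 X + 0\right)\right)\right) X = \left(5 + \left(-9 + 8 X\right)\right) X = \left(-4 + 8 X\right) X = X \left(-4 + 8 X\right)$)
$\frac{7938 \frac{1}{t{\left(-149,62 \right)}}}{32034} = \frac{7938 \frac{1}{4 \cdot 62 \left(-1 + 2 \cdot 62\right)}}{32034} = \frac{7938}{4 \cdot 62 \left(-1 + 124\right)} \frac{1}{32034} = \frac{7938}{4 \cdot 62 \cdot 123} \cdot \frac{1}{32034} = \frac{7938}{30504} \cdot \frac{1}{32034} = 7938 \cdot \frac{1}{30504} \cdot \frac{1}{32034} = \frac{1323}{5084} \cdot \frac{1}{32034} = \frac{441}{54286952}$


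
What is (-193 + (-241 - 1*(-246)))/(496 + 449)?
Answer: -188/945 ≈ -0.19894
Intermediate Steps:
(-193 + (-241 - 1*(-246)))/(496 + 449) = (-193 + (-241 + 246))/945 = (-193 + 5)*(1/945) = -188*1/945 = -188/945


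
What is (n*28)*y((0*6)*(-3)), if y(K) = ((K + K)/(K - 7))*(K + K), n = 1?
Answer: 0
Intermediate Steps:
y(K) = 4*K²/(-7 + K) (y(K) = ((2*K)/(-7 + K))*(2*K) = (2*K/(-7 + K))*(2*K) = 4*K²/(-7 + K))
(n*28)*y((0*6)*(-3)) = (1*28)*(4*((0*6)*(-3))²/(-7 + (0*6)*(-3))) = 28*(4*(0*(-3))²/(-7 + 0*(-3))) = 28*(4*0²/(-7 + 0)) = 28*(4*0/(-7)) = 28*(4*0*(-⅐)) = 28*0 = 0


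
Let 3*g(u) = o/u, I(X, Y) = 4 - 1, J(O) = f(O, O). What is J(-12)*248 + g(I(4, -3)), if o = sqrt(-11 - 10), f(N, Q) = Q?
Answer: -2976 + I*sqrt(21)/9 ≈ -2976.0 + 0.50918*I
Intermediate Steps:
J(O) = O
o = I*sqrt(21) (o = sqrt(-21) = I*sqrt(21) ≈ 4.5826*I)
I(X, Y) = 3
g(u) = I*sqrt(21)/(3*u) (g(u) = ((I*sqrt(21))/u)/3 = (I*sqrt(21)/u)/3 = I*sqrt(21)/(3*u))
J(-12)*248 + g(I(4, -3)) = -12*248 + (1/3)*I*sqrt(21)/3 = -2976 + (1/3)*I*sqrt(21)*(1/3) = -2976 + I*sqrt(21)/9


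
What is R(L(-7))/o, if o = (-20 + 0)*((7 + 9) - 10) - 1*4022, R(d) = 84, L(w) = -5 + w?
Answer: -42/2071 ≈ -0.020280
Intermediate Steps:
o = -4142 (o = -20*(16 - 10) - 4022 = -20*6 - 4022 = -120 - 4022 = -4142)
R(L(-7))/o = 84/(-4142) = 84*(-1/4142) = -42/2071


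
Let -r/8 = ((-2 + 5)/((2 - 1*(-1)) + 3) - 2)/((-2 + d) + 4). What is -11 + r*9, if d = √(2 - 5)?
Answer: 139/7 - 108*I*√3/7 ≈ 19.857 - 26.723*I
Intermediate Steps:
d = I*√3 (d = √(-3) = I*√3 ≈ 1.732*I)
r = 12/(2 + I*√3) (r = -8*((-2 + 5)/((2 - 1*(-1)) + 3) - 2)/((-2 + I*√3) + 4) = -8*(3/((2 + 1) + 3) - 2)/(2 + I*√3) = -8*(3/(3 + 3) - 2)/(2 + I*√3) = -8*(3/6 - 2)/(2 + I*√3) = -8*(3*(⅙) - 2)/(2 + I*√3) = -8*(½ - 2)/(2 + I*√3) = -(-12)/(2 + I*√3) = 12/(2 + I*√3) ≈ 3.4286 - 2.9692*I)
-11 + r*9 = -11 + (24/7 - 12*I*√3/7)*9 = -11 + (216/7 - 108*I*√3/7) = 139/7 - 108*I*√3/7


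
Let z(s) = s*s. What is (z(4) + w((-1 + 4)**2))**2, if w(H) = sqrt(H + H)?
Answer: 274 + 96*sqrt(2) ≈ 409.76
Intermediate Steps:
z(s) = s**2
w(H) = sqrt(2)*sqrt(H) (w(H) = sqrt(2*H) = sqrt(2)*sqrt(H))
(z(4) + w((-1 + 4)**2))**2 = (4**2 + sqrt(2)*sqrt((-1 + 4)**2))**2 = (16 + sqrt(2)*sqrt(3**2))**2 = (16 + sqrt(2)*sqrt(9))**2 = (16 + sqrt(2)*3)**2 = (16 + 3*sqrt(2))**2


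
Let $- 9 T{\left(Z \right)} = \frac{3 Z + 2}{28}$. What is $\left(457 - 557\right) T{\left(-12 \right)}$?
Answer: $- \frac{850}{63} \approx -13.492$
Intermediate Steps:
$T{\left(Z \right)} = - \frac{1}{126} - \frac{Z}{84}$ ($T{\left(Z \right)} = - \frac{\left(3 Z + 2\right) \frac{1}{28}}{9} = - \frac{\left(2 + 3 Z\right) \frac{1}{28}}{9} = - \frac{\frac{1}{14} + \frac{3 Z}{28}}{9} = - \frac{1}{126} - \frac{Z}{84}$)
$\left(457 - 557\right) T{\left(-12 \right)} = \left(457 - 557\right) \left(- \frac{1}{126} - - \frac{1}{7}\right) = - 100 \left(- \frac{1}{126} + \frac{1}{7}\right) = \left(-100\right) \frac{17}{126} = - \frac{850}{63}$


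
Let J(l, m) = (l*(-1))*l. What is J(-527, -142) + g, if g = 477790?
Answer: 200061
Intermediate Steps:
J(l, m) = -l**2 (J(l, m) = (-l)*l = -l**2)
J(-527, -142) + g = -1*(-527)**2 + 477790 = -1*277729 + 477790 = -277729 + 477790 = 200061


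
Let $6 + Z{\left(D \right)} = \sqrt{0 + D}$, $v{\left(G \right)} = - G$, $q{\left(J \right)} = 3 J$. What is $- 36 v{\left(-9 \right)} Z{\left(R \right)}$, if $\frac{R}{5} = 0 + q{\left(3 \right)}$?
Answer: $1944 - 972 \sqrt{5} \approx -229.46$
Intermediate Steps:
$R = 45$ ($R = 5 \left(0 + 3 \cdot 3\right) = 5 \left(0 + 9\right) = 5 \cdot 9 = 45$)
$Z{\left(D \right)} = -6 + \sqrt{D}$ ($Z{\left(D \right)} = -6 + \sqrt{0 + D} = -6 + \sqrt{D}$)
$- 36 v{\left(-9 \right)} Z{\left(R \right)} = - 36 \left(\left(-1\right) \left(-9\right)\right) \left(-6 + \sqrt{45}\right) = \left(-36\right) 9 \left(-6 + 3 \sqrt{5}\right) = - 324 \left(-6 + 3 \sqrt{5}\right) = 1944 - 972 \sqrt{5}$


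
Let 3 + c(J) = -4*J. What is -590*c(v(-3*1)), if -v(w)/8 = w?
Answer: 58410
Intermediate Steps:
v(w) = -8*w
c(J) = -3 - 4*J
-590*c(v(-3*1)) = -590*(-3 - (-32)*(-3*1)) = -590*(-3 - (-32)*(-3)) = -590*(-3 - 4*24) = -590*(-3 - 96) = -590*(-99) = 58410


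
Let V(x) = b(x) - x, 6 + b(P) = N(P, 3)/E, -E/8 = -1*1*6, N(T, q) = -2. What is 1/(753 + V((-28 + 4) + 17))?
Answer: 24/18095 ≈ 0.0013263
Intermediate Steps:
E = 48 (E = -8*(-1*1)*6 = -(-8)*6 = -8*(-6) = 48)
b(P) = -145/24 (b(P) = -6 - 2/48 = -6 - 2*1/48 = -6 - 1/24 = -145/24)
V(x) = -145/24 - x
1/(753 + V((-28 + 4) + 17)) = 1/(753 + (-145/24 - ((-28 + 4) + 17))) = 1/(753 + (-145/24 - (-24 + 17))) = 1/(753 + (-145/24 - 1*(-7))) = 1/(753 + (-145/24 + 7)) = 1/(753 + 23/24) = 1/(18095/24) = 24/18095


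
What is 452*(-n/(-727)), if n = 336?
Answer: 151872/727 ≈ 208.90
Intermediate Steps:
452*(-n/(-727)) = 452*(-1*336/(-727)) = 452*(-336*(-1/727)) = 452*(336/727) = 151872/727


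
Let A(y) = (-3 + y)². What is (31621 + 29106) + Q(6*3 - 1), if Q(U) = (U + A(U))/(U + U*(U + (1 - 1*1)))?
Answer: 6194225/102 ≈ 60728.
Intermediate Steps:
Q(U) = (U + (-3 + U)²)/(U + U²) (Q(U) = (U + (-3 + U)²)/(U + U*(U + (1 - 1*1))) = (U + (-3 + U)²)/(U + U*(U + (1 - 1))) = (U + (-3 + U)²)/(U + U*(U + 0)) = (U + (-3 + U)²)/(U + U*U) = (U + (-3 + U)²)/(U + U²))
(31621 + 29106) + Q(6*3 - 1) = (31621 + 29106) + ((6*3 - 1) + (-3 + (6*3 - 1))²)/((6*3 - 1)*(1 + (6*3 - 1))) = 60727 + ((18 - 1) + (-3 + (18 - 1))²)/((18 - 1)*(1 + (18 - 1))) = 60727 + (17 + (-3 + 17)²)/(17*(1 + 17)) = 60727 + (1/17)*(17 + 14²)/18 = 60727 + (1/17)*(1/18)*(17 + 196) = 60727 + (1/17)*(1/18)*213 = 60727 + 71/102 = 6194225/102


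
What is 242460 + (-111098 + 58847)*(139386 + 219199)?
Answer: -18736182375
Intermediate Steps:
242460 + (-111098 + 58847)*(139386 + 219199) = 242460 - 52251*358585 = 242460 - 18736424835 = -18736182375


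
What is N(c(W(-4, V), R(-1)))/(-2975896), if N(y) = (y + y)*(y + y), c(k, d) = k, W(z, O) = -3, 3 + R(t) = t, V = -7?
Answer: -9/743974 ≈ -1.2097e-5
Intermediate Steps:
R(t) = -3 + t
N(y) = 4*y² (N(y) = (2*y)*(2*y) = 4*y²)
N(c(W(-4, V), R(-1)))/(-2975896) = (4*(-3)²)/(-2975896) = (4*9)*(-1/2975896) = 36*(-1/2975896) = -9/743974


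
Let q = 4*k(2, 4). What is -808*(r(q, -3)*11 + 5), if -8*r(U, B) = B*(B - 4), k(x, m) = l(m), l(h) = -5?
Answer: 19291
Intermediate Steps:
k(x, m) = -5
q = -20 (q = 4*(-5) = -20)
r(U, B) = -B*(-4 + B)/8 (r(U, B) = -B*(B - 4)/8 = -B*(-4 + B)/8)
-808*(r(q, -3)*11 + 5) = -808*(((⅛)*(-3)*(4 - 1*(-3)))*11 + 5) = -808*(((⅛)*(-3)*(4 + 3))*11 + 5) = -808*(((⅛)*(-3)*7)*11 + 5) = -808*(-21/8*11 + 5) = -808*(-231/8 + 5) = -808*(-191/8) = 19291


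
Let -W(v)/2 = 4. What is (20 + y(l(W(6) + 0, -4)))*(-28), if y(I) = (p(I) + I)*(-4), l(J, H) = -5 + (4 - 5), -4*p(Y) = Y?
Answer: -1064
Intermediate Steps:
p(Y) = -Y/4
W(v) = -8 (W(v) = -2*4 = -8)
l(J, H) = -6 (l(J, H) = -5 - 1 = -6)
y(I) = -3*I (y(I) = (-I/4 + I)*(-4) = (3*I/4)*(-4) = -3*I)
(20 + y(l(W(6) + 0, -4)))*(-28) = (20 - 3*(-6))*(-28) = (20 + 18)*(-28) = 38*(-28) = -1064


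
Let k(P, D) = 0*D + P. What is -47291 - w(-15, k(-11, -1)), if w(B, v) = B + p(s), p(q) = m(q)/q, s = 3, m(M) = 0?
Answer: -47276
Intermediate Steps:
p(q) = 0 (p(q) = 0/q = 0)
k(P, D) = P (k(P, D) = 0 + P = P)
w(B, v) = B (w(B, v) = B + 0 = B)
-47291 - w(-15, k(-11, -1)) = -47291 - 1*(-15) = -47291 + 15 = -47276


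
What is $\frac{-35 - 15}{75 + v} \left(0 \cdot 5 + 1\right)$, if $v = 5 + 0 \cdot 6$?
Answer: $- \frac{5}{8} \approx -0.625$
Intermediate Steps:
$v = 5$ ($v = 5 + 0 = 5$)
$\frac{-35 - 15}{75 + v} \left(0 \cdot 5 + 1\right) = \frac{-35 - 15}{75 + 5} \left(0 \cdot 5 + 1\right) = - \frac{50}{80} \left(0 + 1\right) = \left(-50\right) \frac{1}{80} \cdot 1 = \left(- \frac{5}{8}\right) 1 = - \frac{5}{8}$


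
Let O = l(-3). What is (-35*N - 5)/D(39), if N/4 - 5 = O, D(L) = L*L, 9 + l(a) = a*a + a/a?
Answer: -5/9 ≈ -0.55556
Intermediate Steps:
l(a) = -8 + a**2 (l(a) = -9 + (a*a + a/a) = -9 + (a**2 + 1) = -9 + (1 + a**2) = -8 + a**2)
D(L) = L**2
O = 1 (O = -8 + (-3)**2 = -8 + 9 = 1)
N = 24 (N = 20 + 4*1 = 20 + 4 = 24)
(-35*N - 5)/D(39) = (-35*24 - 5)/(39**2) = (-840 - 5)/1521 = -845*1/1521 = -5/9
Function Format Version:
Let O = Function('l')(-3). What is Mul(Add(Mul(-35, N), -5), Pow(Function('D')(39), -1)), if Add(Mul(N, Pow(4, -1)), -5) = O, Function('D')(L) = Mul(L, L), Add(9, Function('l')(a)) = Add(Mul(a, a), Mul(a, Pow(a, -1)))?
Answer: Rational(-5, 9) ≈ -0.55556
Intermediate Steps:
Function('l')(a) = Add(-8, Pow(a, 2)) (Function('l')(a) = Add(-9, Add(Mul(a, a), Mul(a, Pow(a, -1)))) = Add(-9, Add(Pow(a, 2), 1)) = Add(-9, Add(1, Pow(a, 2))) = Add(-8, Pow(a, 2)))
Function('D')(L) = Pow(L, 2)
O = 1 (O = Add(-8, Pow(-3, 2)) = Add(-8, 9) = 1)
N = 24 (N = Add(20, Mul(4, 1)) = Add(20, 4) = 24)
Mul(Add(Mul(-35, N), -5), Pow(Function('D')(39), -1)) = Mul(Add(Mul(-35, 24), -5), Pow(Pow(39, 2), -1)) = Mul(Add(-840, -5), Pow(1521, -1)) = Mul(-845, Rational(1, 1521)) = Rational(-5, 9)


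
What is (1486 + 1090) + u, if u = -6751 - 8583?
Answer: -12758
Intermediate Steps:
u = -15334
(1486 + 1090) + u = (1486 + 1090) - 15334 = 2576 - 15334 = -12758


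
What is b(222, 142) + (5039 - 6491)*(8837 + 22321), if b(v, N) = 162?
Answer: -45241254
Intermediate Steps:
b(222, 142) + (5039 - 6491)*(8837 + 22321) = 162 + (5039 - 6491)*(8837 + 22321) = 162 - 1452*31158 = 162 - 45241416 = -45241254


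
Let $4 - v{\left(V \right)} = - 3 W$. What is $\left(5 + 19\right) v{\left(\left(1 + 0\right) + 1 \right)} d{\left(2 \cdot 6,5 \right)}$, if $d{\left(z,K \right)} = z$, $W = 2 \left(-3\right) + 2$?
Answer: $-2304$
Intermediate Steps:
$W = -4$ ($W = -6 + 2 = -4$)
$v{\left(V \right)} = -8$ ($v{\left(V \right)} = 4 - \left(-3\right) \left(-4\right) = 4 - 12 = -8$)
$\left(5 + 19\right) v{\left(\left(1 + 0\right) + 1 \right)} d{\left(2 \cdot 6,5 \right)} = \left(5 + 19\right) \left(-8\right) 2 \cdot 6 = 24 \left(-8\right) 12 = \left(-192\right) 12 = -2304$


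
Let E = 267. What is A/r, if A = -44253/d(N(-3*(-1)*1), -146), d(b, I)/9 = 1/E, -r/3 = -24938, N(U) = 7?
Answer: -437613/24938 ≈ -17.548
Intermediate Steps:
r = 74814 (r = -3*(-24938) = 74814)
d(b, I) = 3/89 (d(b, I) = 9/267 = 9*(1/267) = 3/89)
A = -1312839 (A = -44253/3/89 = -44253*89/3 = -1312839)
A/r = -1312839/74814 = -1312839*1/74814 = -437613/24938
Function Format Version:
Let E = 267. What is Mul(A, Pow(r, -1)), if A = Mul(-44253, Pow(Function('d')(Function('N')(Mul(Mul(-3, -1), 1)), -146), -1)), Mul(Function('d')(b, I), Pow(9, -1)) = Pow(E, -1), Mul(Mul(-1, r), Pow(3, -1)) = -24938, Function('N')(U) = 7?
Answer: Rational(-437613, 24938) ≈ -17.548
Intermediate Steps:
r = 74814 (r = Mul(-3, -24938) = 74814)
Function('d')(b, I) = Rational(3, 89) (Function('d')(b, I) = Mul(9, Pow(267, -1)) = Mul(9, Rational(1, 267)) = Rational(3, 89))
A = -1312839 (A = Mul(-44253, Pow(Rational(3, 89), -1)) = Mul(-44253, Rational(89, 3)) = -1312839)
Mul(A, Pow(r, -1)) = Mul(-1312839, Pow(74814, -1)) = Mul(-1312839, Rational(1, 74814)) = Rational(-437613, 24938)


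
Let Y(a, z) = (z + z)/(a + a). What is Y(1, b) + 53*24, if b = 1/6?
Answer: 7633/6 ≈ 1272.2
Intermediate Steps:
b = ⅙ ≈ 0.16667
Y(a, z) = z/a (Y(a, z) = (2*z)/((2*a)) = (2*z)*(1/(2*a)) = z/a)
Y(1, b) + 53*24 = (⅙)/1 + 53*24 = (⅙)*1 + 1272 = ⅙ + 1272 = 7633/6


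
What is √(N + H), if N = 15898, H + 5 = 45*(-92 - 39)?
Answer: √9998 ≈ 99.990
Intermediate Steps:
H = -5900 (H = -5 + 45*(-92 - 39) = -5 + 45*(-131) = -5 - 5895 = -5900)
√(N + H) = √(15898 - 5900) = √9998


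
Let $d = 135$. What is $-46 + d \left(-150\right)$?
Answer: $-20296$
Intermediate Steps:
$-46 + d \left(-150\right) = -46 + 135 \left(-150\right) = -46 - 20250 = -20296$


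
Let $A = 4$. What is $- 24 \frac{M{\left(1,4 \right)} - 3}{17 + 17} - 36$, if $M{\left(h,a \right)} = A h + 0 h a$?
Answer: $- \frac{624}{17} \approx -36.706$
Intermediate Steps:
$M{\left(h,a \right)} = 4 h$ ($M{\left(h,a \right)} = 4 h + 0 h a = 4 h + 0 a = 4 h + 0 = 4 h$)
$- 24 \frac{M{\left(1,4 \right)} - 3}{17 + 17} - 36 = - 24 \frac{4 \cdot 1 - 3}{17 + 17} - 36 = - 24 \frac{4 - 3}{34} - 36 = - 24 \cdot 1 \cdot \frac{1}{34} - 36 = \left(-24\right) \frac{1}{34} - 36 = - \frac{12}{17} - 36 = - \frac{624}{17}$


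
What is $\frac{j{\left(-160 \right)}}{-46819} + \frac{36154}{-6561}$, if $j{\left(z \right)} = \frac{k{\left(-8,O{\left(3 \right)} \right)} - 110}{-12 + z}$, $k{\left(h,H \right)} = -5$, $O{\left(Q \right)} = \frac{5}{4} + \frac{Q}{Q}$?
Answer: $- \frac{291144144187}{52834866948} \approx -5.5105$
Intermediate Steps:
$O{\left(Q \right)} = \frac{9}{4}$ ($O{\left(Q \right)} = 5 \cdot \frac{1}{4} + 1 = \frac{5}{4} + 1 = \frac{9}{4}$)
$j{\left(z \right)} = - \frac{115}{-12 + z}$ ($j{\left(z \right)} = \frac{-5 - 110}{-12 + z} = - \frac{115}{-12 + z}$)
$\frac{j{\left(-160 \right)}}{-46819} + \frac{36154}{-6561} = \frac{\left(-115\right) \frac{1}{-12 - 160}}{-46819} + \frac{36154}{-6561} = - \frac{115}{-172} \left(- \frac{1}{46819}\right) + 36154 \left(- \frac{1}{6561}\right) = \left(-115\right) \left(- \frac{1}{172}\right) \left(- \frac{1}{46819}\right) - \frac{36154}{6561} = \frac{115}{172} \left(- \frac{1}{46819}\right) - \frac{36154}{6561} = - \frac{115}{8052868} - \frac{36154}{6561} = - \frac{291144144187}{52834866948}$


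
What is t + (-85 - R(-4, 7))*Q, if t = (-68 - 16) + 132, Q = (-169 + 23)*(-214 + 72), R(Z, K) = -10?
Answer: -1554852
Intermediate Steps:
Q = 20732 (Q = -146*(-142) = 20732)
t = 48 (t = -84 + 132 = 48)
t + (-85 - R(-4, 7))*Q = 48 + (-85 - 1*(-10))*20732 = 48 + (-85 + 10)*20732 = 48 - 75*20732 = 48 - 1554900 = -1554852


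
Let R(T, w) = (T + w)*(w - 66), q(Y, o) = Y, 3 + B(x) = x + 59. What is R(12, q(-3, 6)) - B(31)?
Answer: -708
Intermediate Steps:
B(x) = 56 + x (B(x) = -3 + (x + 59) = -3 + (59 + x) = 56 + x)
R(T, w) = (-66 + w)*(T + w) (R(T, w) = (T + w)*(-66 + w) = (-66 + w)*(T + w))
R(12, q(-3, 6)) - B(31) = ((-3)² - 66*12 - 66*(-3) + 12*(-3)) - (56 + 31) = (9 - 792 + 198 - 36) - 1*87 = -621 - 87 = -708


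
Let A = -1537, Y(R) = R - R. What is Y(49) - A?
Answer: 1537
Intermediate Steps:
Y(R) = 0
Y(49) - A = 0 - 1*(-1537) = 0 + 1537 = 1537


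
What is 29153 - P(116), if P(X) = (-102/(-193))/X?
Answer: 326338631/11194 ≈ 29153.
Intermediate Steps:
P(X) = 102/(193*X) (P(X) = (-102*(-1/193))/X = 102/(193*X))
29153 - P(116) = 29153 - 102/(193*116) = 29153 - 1*51/11194 = 29153 - 51/11194 = 326338631/11194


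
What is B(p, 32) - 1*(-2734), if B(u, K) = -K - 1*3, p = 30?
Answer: 2699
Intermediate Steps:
B(u, K) = -3 - K (B(u, K) = -K - 3 = -3 - K)
B(p, 32) - 1*(-2734) = (-3 - 1*32) - 1*(-2734) = (-3 - 32) + 2734 = -35 + 2734 = 2699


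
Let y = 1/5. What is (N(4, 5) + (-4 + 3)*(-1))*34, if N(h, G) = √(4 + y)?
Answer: 34 + 34*√105/5 ≈ 103.68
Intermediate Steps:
y = ⅕ ≈ 0.20000
N(h, G) = √105/5 (N(h, G) = √(4 + ⅕) = √(21/5) = √105/5)
(N(4, 5) + (-4 + 3)*(-1))*34 = (√105/5 + (-4 + 3)*(-1))*34 = (√105/5 - 1*(-1))*34 = (√105/5 + 1)*34 = (1 + √105/5)*34 = 34 + 34*√105/5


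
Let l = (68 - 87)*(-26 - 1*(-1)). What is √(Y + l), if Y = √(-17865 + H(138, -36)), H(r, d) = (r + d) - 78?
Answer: √(475 + I*√17841) ≈ 22.005 + 3.035*I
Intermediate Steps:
H(r, d) = -78 + d + r (H(r, d) = (d + r) - 78 = -78 + d + r)
Y = I*√17841 (Y = √(-17865 + (-78 - 36 + 138)) = √(-17865 + 24) = √(-17841) = I*√17841 ≈ 133.57*I)
l = 475 (l = -19*(-26 + 1) = -19*(-25) = 475)
√(Y + l) = √(I*√17841 + 475) = √(475 + I*√17841)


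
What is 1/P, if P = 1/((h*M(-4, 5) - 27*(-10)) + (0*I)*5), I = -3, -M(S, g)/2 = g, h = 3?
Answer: 240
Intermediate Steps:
M(S, g) = -2*g
P = 1/240 (P = 1/((3*(-2*5) - 27*(-10)) + (0*(-3))*5) = 1/((3*(-10) + 270) + 0*5) = 1/((-30 + 270) + 0) = 1/(240 + 0) = 1/240 ≈ 0.0041667)
1/P = 1/(1/240) = 240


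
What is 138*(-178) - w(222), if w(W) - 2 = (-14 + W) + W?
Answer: -24996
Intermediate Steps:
w(W) = -12 + 2*W (w(W) = 2 + ((-14 + W) + W) = 2 + (-14 + 2*W) = -12 + 2*W)
138*(-178) - w(222) = 138*(-178) - (-12 + 2*222) = -24564 - (-12 + 444) = -24564 - 1*432 = -24564 - 432 = -24996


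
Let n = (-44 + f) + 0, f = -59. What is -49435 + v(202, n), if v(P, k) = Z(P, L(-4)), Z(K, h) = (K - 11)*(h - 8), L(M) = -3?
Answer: -51536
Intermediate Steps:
n = -103 (n = (-44 - 59) + 0 = -103 + 0 = -103)
Z(K, h) = (-11 + K)*(-8 + h)
v(P, k) = 121 - 11*P (v(P, k) = 88 - 11*(-3) - 8*P + P*(-3) = 88 + 33 - 8*P - 3*P = 121 - 11*P)
-49435 + v(202, n) = -49435 + (121 - 11*202) = -49435 + (121 - 2222) = -49435 - 2101 = -51536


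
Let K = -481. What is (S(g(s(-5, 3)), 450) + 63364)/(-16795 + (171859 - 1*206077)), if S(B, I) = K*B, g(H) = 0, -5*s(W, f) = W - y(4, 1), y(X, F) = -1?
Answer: -63364/51013 ≈ -1.2421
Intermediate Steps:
s(W, f) = -1/5 - W/5 (s(W, f) = -(W - 1*(-1))/5 = -(W + 1)/5 = -(1 + W)/5 = -1/5 - W/5)
S(B, I) = -481*B
(S(g(s(-5, 3)), 450) + 63364)/(-16795 + (171859 - 1*206077)) = (-481*0 + 63364)/(-16795 + (171859 - 1*206077)) = (0 + 63364)/(-16795 + (171859 - 206077)) = 63364/(-16795 - 34218) = 63364/(-51013) = 63364*(-1/51013) = -63364/51013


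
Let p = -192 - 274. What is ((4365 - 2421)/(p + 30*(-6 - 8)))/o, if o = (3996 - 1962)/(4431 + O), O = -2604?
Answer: -98658/50059 ≈ -1.9708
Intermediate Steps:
p = -466
o = 226/203 (o = (3996 - 1962)/(4431 - 2604) = 2034/1827 = 2034*(1/1827) = 226/203 ≈ 1.1133)
((4365 - 2421)/(p + 30*(-6 - 8)))/o = ((4365 - 2421)/(-466 + 30*(-6 - 8)))/(226/203) = (1944/(-466 + 30*(-14)))*(203/226) = (1944/(-466 - 420))*(203/226) = (1944/(-886))*(203/226) = (1944*(-1/886))*(203/226) = -972/443*203/226 = -98658/50059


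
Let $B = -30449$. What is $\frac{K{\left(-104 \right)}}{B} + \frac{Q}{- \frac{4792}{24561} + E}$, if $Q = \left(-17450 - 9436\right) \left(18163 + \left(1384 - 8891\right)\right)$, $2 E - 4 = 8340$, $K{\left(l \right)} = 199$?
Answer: $- \frac{53564805888103331}{779979300325} \approx -68675.0$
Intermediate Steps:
$E = 4172$ ($E = 2 + \frac{1}{2} \cdot 8340 = 2 + 4170 = 4172$)
$Q = -286497216$ ($Q = - 26886 \left(18163 - 7507\right) = \left(-26886\right) 10656 = -286497216$)
$\frac{K{\left(-104 \right)}}{B} + \frac{Q}{- \frac{4792}{24561} + E} = \frac{199}{-30449} - \frac{286497216}{- \frac{4792}{24561} + 4172} = 199 \left(- \frac{1}{30449}\right) - \frac{286497216}{\left(-4792\right) \frac{1}{24561} + 4172} = - \frac{199}{30449} - \frac{286497216}{- \frac{4792}{24561} + 4172} = - \frac{199}{30449} - \frac{286497216}{\frac{102463700}{24561}} = - \frac{199}{30449} - \frac{1759164530544}{25615925} = - \frac{53564805888103331}{779979300325}$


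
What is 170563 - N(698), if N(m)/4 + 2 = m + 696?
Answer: 164995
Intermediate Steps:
N(m) = 2776 + 4*m (N(m) = -8 + 4*(m + 696) = -8 + 4*(696 + m) = -8 + (2784 + 4*m) = 2776 + 4*m)
170563 - N(698) = 170563 - (2776 + 4*698) = 170563 - (2776 + 2792) = 170563 - 1*5568 = 170563 - 5568 = 164995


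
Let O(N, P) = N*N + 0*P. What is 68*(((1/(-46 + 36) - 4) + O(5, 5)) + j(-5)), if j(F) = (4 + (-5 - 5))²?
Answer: 19346/5 ≈ 3869.2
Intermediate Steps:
j(F) = 36 (j(F) = (4 - 10)² = (-6)² = 36)
O(N, P) = N² (O(N, P) = N² + 0 = N²)
68*(((1/(-46 + 36) - 4) + O(5, 5)) + j(-5)) = 68*(((1/(-46 + 36) - 4) + 5²) + 36) = 68*(((1/(-10) - 4) + 25) + 36) = 68*(((-⅒ - 4) + 25) + 36) = 68*((-41/10 + 25) + 36) = 68*(209/10 + 36) = 68*(569/10) = 19346/5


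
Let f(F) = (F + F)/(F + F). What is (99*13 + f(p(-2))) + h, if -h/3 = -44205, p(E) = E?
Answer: 133903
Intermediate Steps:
f(F) = 1 (f(F) = (2*F)/((2*F)) = (2*F)*(1/(2*F)) = 1)
h = 132615 (h = -3*(-44205) = 132615)
(99*13 + f(p(-2))) + h = (99*13 + 1) + 132615 = (1287 + 1) + 132615 = 1288 + 132615 = 133903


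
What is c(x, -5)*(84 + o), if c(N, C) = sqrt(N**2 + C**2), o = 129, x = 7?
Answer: 213*sqrt(74) ≈ 1832.3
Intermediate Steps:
c(N, C) = sqrt(C**2 + N**2)
c(x, -5)*(84 + o) = sqrt((-5)**2 + 7**2)*(84 + 129) = sqrt(25 + 49)*213 = sqrt(74)*213 = 213*sqrt(74)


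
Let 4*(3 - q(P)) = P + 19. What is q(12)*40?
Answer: -190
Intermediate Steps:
q(P) = -7/4 - P/4 (q(P) = 3 - (P + 19)/4 = 3 - (19 + P)/4 = 3 + (-19/4 - P/4) = -7/4 - P/4)
q(12)*40 = (-7/4 - ¼*12)*40 = (-7/4 - 3)*40 = -19/4*40 = -190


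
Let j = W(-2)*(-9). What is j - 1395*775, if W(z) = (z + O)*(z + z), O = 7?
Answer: -1080945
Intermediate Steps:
W(z) = 2*z*(7 + z) (W(z) = (z + 7)*(z + z) = (7 + z)*(2*z) = 2*z*(7 + z))
j = 180 (j = (2*(-2)*(7 - 2))*(-9) = (2*(-2)*5)*(-9) = -20*(-9) = 180)
j - 1395*775 = 180 - 1395*775 = 180 - 1081125 = -1080945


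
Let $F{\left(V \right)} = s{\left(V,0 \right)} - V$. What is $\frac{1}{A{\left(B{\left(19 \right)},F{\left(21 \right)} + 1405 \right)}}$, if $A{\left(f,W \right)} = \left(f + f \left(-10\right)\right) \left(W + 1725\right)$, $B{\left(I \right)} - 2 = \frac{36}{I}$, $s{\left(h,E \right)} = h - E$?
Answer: $- \frac{19}{2084580} \approx -9.1145 \cdot 10^{-6}$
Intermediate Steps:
$B{\left(I \right)} = 2 + \frac{36}{I}$
$F{\left(V \right)} = 0$ ($F{\left(V \right)} = \left(V - 0\right) - V = \left(V + 0\right) - V = V - V = 0$)
$A{\left(f,W \right)} = - 9 f \left(1725 + W\right)$ ($A{\left(f,W \right)} = \left(f - 10 f\right) \left(1725 + W\right) = - 9 f \left(1725 + W\right)$)
$\frac{1}{A{\left(B{\left(19 \right)},F{\left(21 \right)} + 1405 \right)}} = \frac{1}{\left(-9\right) \left(2 + \frac{36}{19}\right) \left(1725 + \left(0 + 1405\right)\right)} = \frac{1}{\left(-9\right) \left(2 + 36 \cdot \frac{1}{19}\right) \left(1725 + 1405\right)} = \frac{1}{\left(-9\right) \left(2 + \frac{36}{19}\right) 3130} = \frac{1}{\left(-9\right) \frac{74}{19} \cdot 3130} = \frac{1}{- \frac{2084580}{19}} = - \frac{19}{2084580}$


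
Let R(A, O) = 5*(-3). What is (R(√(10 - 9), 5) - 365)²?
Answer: 144400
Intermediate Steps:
R(A, O) = -15
(R(√(10 - 9), 5) - 365)² = (-15 - 365)² = (-380)² = 144400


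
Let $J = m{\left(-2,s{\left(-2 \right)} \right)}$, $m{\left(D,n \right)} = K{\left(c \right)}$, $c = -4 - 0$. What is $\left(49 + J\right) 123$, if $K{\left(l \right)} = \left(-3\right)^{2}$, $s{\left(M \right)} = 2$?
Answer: $7134$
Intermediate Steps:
$c = -4$ ($c = -4 + 0 = -4$)
$K{\left(l \right)} = 9$
$m{\left(D,n \right)} = 9$
$J = 9$
$\left(49 + J\right) 123 = \left(49 + 9\right) 123 = 58 \cdot 123 = 7134$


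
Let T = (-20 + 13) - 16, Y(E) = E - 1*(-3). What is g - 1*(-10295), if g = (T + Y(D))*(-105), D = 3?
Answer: 12080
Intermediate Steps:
Y(E) = 3 + E (Y(E) = E + 3 = 3 + E)
T = -23 (T = -7 - 16 = -23)
g = 1785 (g = (-23 + (3 + 3))*(-105) = (-23 + 6)*(-105) = -17*(-105) = 1785)
g - 1*(-10295) = 1785 - 1*(-10295) = 1785 + 10295 = 12080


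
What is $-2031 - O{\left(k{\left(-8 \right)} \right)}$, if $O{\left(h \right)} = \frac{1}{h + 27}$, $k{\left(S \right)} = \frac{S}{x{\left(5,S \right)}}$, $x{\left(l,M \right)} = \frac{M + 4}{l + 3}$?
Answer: $- \frac{87334}{43} \approx -2031.0$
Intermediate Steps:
$x{\left(l,M \right)} = \frac{4 + M}{3 + l}$
$k{\left(S \right)} = \frac{S}{\frac{1}{2} + \frac{S}{8}}$ ($k{\left(S \right)} = \frac{S}{\frac{1}{3 + 5} \left(4 + S\right)} = \frac{S}{\frac{1}{8} \left(4 + S\right)} = \frac{S}{\frac{1}{2} + \frac{S}{8}}$)
$O{\left(h \right)} = \frac{1}{27 + h}$
$-2031 - O{\left(k{\left(-8 \right)} \right)} = -2031 - \frac{1}{27 + 8 \left(-8\right) \frac{1}{4 - 8}} = -2031 - \frac{1}{27 + 8 \left(-8\right) \frac{1}{-4}} = -2031 - \frac{1}{27 + 8 \left(-8\right) \left(- \frac{1}{4}\right)} = -2031 - \frac{1}{27 + 16} = -2031 - \frac{1}{43} = - \frac{87334}{43}$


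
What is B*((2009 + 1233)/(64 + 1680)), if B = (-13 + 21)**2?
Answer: 12968/109 ≈ 118.97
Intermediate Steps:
B = 64 (B = 8**2 = 64)
B*((2009 + 1233)/(64 + 1680)) = 64*((2009 + 1233)/(64 + 1680)) = 64*(3242/1744) = 64*(3242*(1/1744)) = 64*(1621/872) = 12968/109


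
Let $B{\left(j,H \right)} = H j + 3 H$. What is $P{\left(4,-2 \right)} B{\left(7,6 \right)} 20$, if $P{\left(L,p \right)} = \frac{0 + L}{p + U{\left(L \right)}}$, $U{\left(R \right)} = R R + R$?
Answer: $\frac{800}{3} \approx 266.67$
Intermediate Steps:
$U{\left(R \right)} = R + R^{2}$ ($U{\left(R \right)} = R^{2} + R = R + R^{2}$)
$P{\left(L,p \right)} = \frac{L}{p + L \left(1 + L\right)}$ ($P{\left(L,p \right)} = \frac{0 + L}{p + L \left(1 + L\right)} = \frac{L}{p + L \left(1 + L\right)}$)
$B{\left(j,H \right)} = 3 H + H j$
$P{\left(4,-2 \right)} B{\left(7,6 \right)} 20 = \frac{4}{-2 + 4 \left(1 + 4\right)} 6 \left(3 + 7\right) 20 = \frac{4}{-2 + 4 \cdot 5} \cdot 6 \cdot 10 \cdot 20 = \frac{4}{-2 + 20} \cdot 60 \cdot 20 = \frac{4}{18} \cdot 60 \cdot 20 = 4 \cdot \frac{1}{18} \cdot 60 \cdot 20 = \frac{2}{9} \cdot 60 \cdot 20 = \frac{40}{3} \cdot 20 = \frac{800}{3}$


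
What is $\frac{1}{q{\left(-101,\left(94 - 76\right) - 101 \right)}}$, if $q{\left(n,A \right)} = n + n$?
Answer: $- \frac{1}{202} \approx -0.0049505$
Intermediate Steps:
$q{\left(n,A \right)} = 2 n$
$\frac{1}{q{\left(-101,\left(94 - 76\right) - 101 \right)}} = \frac{1}{2 \left(-101\right)} = \frac{1}{-202} = - \frac{1}{202}$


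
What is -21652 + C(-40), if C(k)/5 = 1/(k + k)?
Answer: -346433/16 ≈ -21652.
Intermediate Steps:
C(k) = 5/(2*k) (C(k) = 5/(k + k) = 5/((2*k)) = 5*(1/(2*k)) = 5/(2*k))
-21652 + C(-40) = -21652 + (5/2)/(-40) = -21652 + (5/2)*(-1/40) = -21652 - 1/16 = -346433/16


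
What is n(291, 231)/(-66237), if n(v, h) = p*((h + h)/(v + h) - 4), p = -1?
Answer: -271/5762619 ≈ -4.7027e-5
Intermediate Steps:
n(v, h) = 4 - 2*h/(h + v) (n(v, h) = -((h + h)/(v + h) - 4) = -((2*h)/(h + v) - 4) = -(2*h/(h + v) - 4) = -(-4 + 2*h/(h + v)) = 4 - 2*h/(h + v))
n(291, 231)/(-66237) = (2*(231 + 2*291)/(231 + 291))/(-66237) = (2*(231 + 582)/522)*(-1/66237) = (2*(1/522)*813)*(-1/66237) = (271/87)*(-1/66237) = -271/5762619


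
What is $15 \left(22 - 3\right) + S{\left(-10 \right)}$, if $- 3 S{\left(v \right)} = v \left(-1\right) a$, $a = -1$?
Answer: $\frac{865}{3} \approx 288.33$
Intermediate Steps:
$S{\left(v \right)} = - \frac{v}{3}$ ($S{\left(v \right)} = - \frac{v \left(-1\right) \left(-1\right)}{3} = - \frac{- v \left(-1\right)}{3} = - \frac{v}{3}$)
$15 \left(22 - 3\right) + S{\left(-10 \right)} = 15 \left(22 - 3\right) - - \frac{10}{3} = 15 \cdot 19 + \frac{10}{3} = 285 + \frac{10}{3} = \frac{865}{3}$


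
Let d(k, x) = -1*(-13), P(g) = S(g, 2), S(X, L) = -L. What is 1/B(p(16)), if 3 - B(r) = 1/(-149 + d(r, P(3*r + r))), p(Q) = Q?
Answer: 136/409 ≈ 0.33252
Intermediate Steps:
P(g) = -2 (P(g) = -1*2 = -2)
d(k, x) = 13
B(r) = 409/136 (B(r) = 3 - 1/(-149 + 13) = 3 - 1/(-136) = 3 - 1*(-1/136) = 3 + 1/136 = 409/136)
1/B(p(16)) = 1/(409/136) = 136/409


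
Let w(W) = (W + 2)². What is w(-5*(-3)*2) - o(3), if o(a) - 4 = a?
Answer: 1017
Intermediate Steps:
o(a) = 4 + a
w(W) = (2 + W)²
w(-5*(-3)*2) - o(3) = (2 - 5*(-3)*2)² - (4 + 3) = (2 + 15*2)² - 1*7 = (2 + 30)² - 7 = 32² - 7 = 1024 - 7 = 1017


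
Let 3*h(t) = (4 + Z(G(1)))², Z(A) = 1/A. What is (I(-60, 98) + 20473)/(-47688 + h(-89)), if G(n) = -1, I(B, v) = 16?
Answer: -20489/47685 ≈ -0.42967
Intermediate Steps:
h(t) = 3 (h(t) = (4 + 1/(-1))²/3 = (4 - 1)²/3 = (⅓)*3² = (⅓)*9 = 3)
(I(-60, 98) + 20473)/(-47688 + h(-89)) = (16 + 20473)/(-47688 + 3) = 20489/(-47685) = 20489*(-1/47685) = -20489/47685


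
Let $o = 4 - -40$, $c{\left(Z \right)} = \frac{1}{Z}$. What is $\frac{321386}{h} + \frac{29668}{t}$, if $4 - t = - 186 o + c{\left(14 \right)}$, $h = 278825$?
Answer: $\frac{152651319966}{31961988575} \approx 4.776$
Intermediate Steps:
$o = 44$ ($o = 4 + 40 = 44$)
$t = \frac{114631}{14}$ ($t = 4 - \left(\left(-186\right) 44 + \frac{1}{14}\right) = 4 - \left(-8184 + \frac{1}{14}\right) = 4 - - \frac{114575}{14} = 4 + \frac{114575}{14} = \frac{114631}{14} \approx 8187.9$)
$\frac{321386}{h} + \frac{29668}{t} = \frac{321386}{278825} + \frac{29668}{\frac{114631}{14}} = 321386 \cdot \frac{1}{278825} + 29668 \cdot \frac{14}{114631} = \frac{321386}{278825} + \frac{415352}{114631} = \frac{152651319966}{31961988575}$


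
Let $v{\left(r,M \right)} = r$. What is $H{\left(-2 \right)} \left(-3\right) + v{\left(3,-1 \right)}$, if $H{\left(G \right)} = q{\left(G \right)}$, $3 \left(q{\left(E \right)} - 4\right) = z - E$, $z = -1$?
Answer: $-10$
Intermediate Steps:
$q{\left(E \right)} = \frac{11}{3} - \frac{E}{3}$ ($q{\left(E \right)} = 4 + \frac{-1 - E}{3} = 4 - \left(\frac{1}{3} + \frac{E}{3}\right) = \frac{11}{3} - \frac{E}{3}$)
$H{\left(G \right)} = \frac{11}{3} - \frac{G}{3}$
$H{\left(-2 \right)} \left(-3\right) + v{\left(3,-1 \right)} = \left(\frac{11}{3} - - \frac{2}{3}\right) \left(-3\right) + 3 = \left(\frac{11}{3} + \frac{2}{3}\right) \left(-3\right) + 3 = \frac{13}{3} \left(-3\right) + 3 = -13 + 3 = -10$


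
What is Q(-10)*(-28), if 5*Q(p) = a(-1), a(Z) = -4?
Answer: 112/5 ≈ 22.400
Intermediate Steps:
Q(p) = -4/5 (Q(p) = (1/5)*(-4) = -4/5)
Q(-10)*(-28) = -4/5*(-28) = 112/5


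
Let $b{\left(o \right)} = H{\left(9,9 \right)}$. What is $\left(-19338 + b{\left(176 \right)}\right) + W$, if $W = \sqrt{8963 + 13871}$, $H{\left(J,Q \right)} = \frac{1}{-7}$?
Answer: $- \frac{135367}{7} + 7 \sqrt{466} \approx -19187.0$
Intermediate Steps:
$H{\left(J,Q \right)} = - \frac{1}{7}$
$b{\left(o \right)} = - \frac{1}{7}$
$W = 7 \sqrt{466}$ ($W = \sqrt{22834} = 7 \sqrt{466} \approx 151.11$)
$\left(-19338 + b{\left(176 \right)}\right) + W = \left(-19338 - \frac{1}{7}\right) + 7 \sqrt{466} = - \frac{135367}{7} + 7 \sqrt{466}$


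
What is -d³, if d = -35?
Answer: 42875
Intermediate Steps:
-d³ = -1*(-35)³ = -1*(-42875) = 42875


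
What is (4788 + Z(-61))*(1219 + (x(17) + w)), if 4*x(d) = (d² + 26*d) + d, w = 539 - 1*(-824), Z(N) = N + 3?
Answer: 13097370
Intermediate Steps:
Z(N) = 3 + N
w = 1363 (w = 539 + 824 = 1363)
x(d) = d²/4 + 27*d/4 (x(d) = ((d² + 26*d) + d)/4 = (d² + 27*d)/4 = d²/4 + 27*d/4)
(4788 + Z(-61))*(1219 + (x(17) + w)) = (4788 + (3 - 61))*(1219 + ((¼)*17*(27 + 17) + 1363)) = (4788 - 58)*(1219 + ((¼)*17*44 + 1363)) = 4730*(1219 + (187 + 1363)) = 4730*(1219 + 1550) = 4730*2769 = 13097370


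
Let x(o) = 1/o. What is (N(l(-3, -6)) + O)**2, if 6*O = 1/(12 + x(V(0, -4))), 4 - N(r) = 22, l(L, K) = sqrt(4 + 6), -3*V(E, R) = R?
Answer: 7573504/23409 ≈ 323.53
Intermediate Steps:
V(E, R) = -R/3
x(o) = 1/o
l(L, K) = sqrt(10)
N(r) = -18 (N(r) = 4 - 1*22 = 4 - 22 = -18)
O = 2/153 (O = 1/(6*(12 + 1/(-1/3*(-4)))) = 1/(6*(12 + 1/(4/3))) = 1/(6*(12 + 3/4)) = 1/(6*(51/4)) = (1/6)*(4/51) = 2/153 ≈ 0.013072)
(N(l(-3, -6)) + O)**2 = (-18 + 2/153)**2 = (-2752/153)**2 = 7573504/23409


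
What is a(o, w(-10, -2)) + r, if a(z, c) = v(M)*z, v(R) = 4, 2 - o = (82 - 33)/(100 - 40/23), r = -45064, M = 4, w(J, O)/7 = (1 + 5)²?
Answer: -25457767/565 ≈ -45058.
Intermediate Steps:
w(J, O) = 252 (w(J, O) = 7*(1 + 5)² = 7*6² = 7*36 = 252)
o = 3393/2260 (o = 2 - (82 - 33)/(100 - 40/23) = 2 - 49/(100 - 40*1/23) = 2 - 49/(100 - 40/23) = 2 - 49/2260/23 = 2 - 49*23/2260 = 2 - 1*1127/2260 = 2 - 1127/2260 = 3393/2260 ≈ 1.5013)
a(z, c) = 4*z
a(o, w(-10, -2)) + r = 4*(3393/2260) - 45064 = 3393/565 - 45064 = -25457767/565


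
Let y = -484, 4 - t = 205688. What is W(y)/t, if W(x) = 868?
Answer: -217/51421 ≈ -0.0042201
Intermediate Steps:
t = -205684 (t = 4 - 1*205688 = 4 - 205688 = -205684)
W(y)/t = 868/(-205684) = 868*(-1/205684) = -217/51421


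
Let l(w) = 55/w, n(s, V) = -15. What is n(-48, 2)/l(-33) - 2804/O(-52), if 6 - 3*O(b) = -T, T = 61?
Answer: -7809/67 ≈ -116.55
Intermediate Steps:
O(b) = 67/3 (O(b) = 2 - (-1)*61/3 = 2 - ⅓*(-61) = 2 + 61/3 = 67/3)
n(-48, 2)/l(-33) - 2804/O(-52) = -15/(55/(-33)) - 2804/67/3 = -15/(55*(-1/33)) - 2804*3/67 = -15/(-5/3) - 8412/67 = -15*(-⅗) - 8412/67 = 9 - 8412/67 = -7809/67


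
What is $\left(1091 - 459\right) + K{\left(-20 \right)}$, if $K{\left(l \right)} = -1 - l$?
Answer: $651$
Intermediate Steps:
$\left(1091 - 459\right) + K{\left(-20 \right)} = \left(1091 - 459\right) - -19 = 632 + \left(-1 + 20\right) = 632 + 19 = 651$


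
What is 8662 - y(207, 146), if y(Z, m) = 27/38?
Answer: 329129/38 ≈ 8661.3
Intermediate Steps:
y(Z, m) = 27/38 (y(Z, m) = 27*(1/38) = 27/38)
8662 - y(207, 146) = 8662 - 1*27/38 = 8662 - 27/38 = 329129/38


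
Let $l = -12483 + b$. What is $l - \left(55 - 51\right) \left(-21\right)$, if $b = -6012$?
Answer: $-18411$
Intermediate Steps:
$l = -18495$ ($l = -12483 - 6012 = -18495$)
$l - \left(55 - 51\right) \left(-21\right) = -18495 - \left(55 - 51\right) \left(-21\right) = -18495 - 4 \left(-21\right) = -18495 - -84 = -18495 + 84 = -18411$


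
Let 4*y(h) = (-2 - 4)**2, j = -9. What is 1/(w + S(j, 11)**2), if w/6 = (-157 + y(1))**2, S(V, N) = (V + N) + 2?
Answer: 1/131440 ≈ 7.6080e-6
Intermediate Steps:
S(V, N) = 2 + N + V (S(V, N) = (N + V) + 2 = 2 + N + V)
y(h) = 9 (y(h) = (-2 - 4)**2/4 = (1/4)*(-6)**2 = (1/4)*36 = 9)
w = 131424 (w = 6*(-157 + 9)**2 = 6*(-148)**2 = 6*21904 = 131424)
1/(w + S(j, 11)**2) = 1/(131424 + (2 + 11 - 9)**2) = 1/(131424 + 4**2) = 1/(131424 + 16) = 1/131440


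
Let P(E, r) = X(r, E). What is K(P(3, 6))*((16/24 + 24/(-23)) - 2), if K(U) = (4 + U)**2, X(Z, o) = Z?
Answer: -16400/69 ≈ -237.68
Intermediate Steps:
P(E, r) = r
K(P(3, 6))*((16/24 + 24/(-23)) - 2) = (4 + 6)**2*((16/24 + 24/(-23)) - 2) = 10**2*((16*(1/24) + 24*(-1/23)) - 2) = 100*((2/3 - 24/23) - 2) = 100*(-26/69 - 2) = 100*(-164/69) = -16400/69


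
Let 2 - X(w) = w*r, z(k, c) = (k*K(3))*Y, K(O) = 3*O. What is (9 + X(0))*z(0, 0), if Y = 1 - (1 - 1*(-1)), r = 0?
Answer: 0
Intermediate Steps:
Y = -1 (Y = 1 - (1 + 1) = 1 - 1*2 = 1 - 2 = -1)
z(k, c) = -9*k (z(k, c) = (k*(3*3))*(-1) = (k*9)*(-1) = (9*k)*(-1) = -9*k)
X(w) = 2 (X(w) = 2 - w*0 = 2 - 1*0 = 2 + 0 = 2)
(9 + X(0))*z(0, 0) = (9 + 2)*(-9*0) = 11*0 = 0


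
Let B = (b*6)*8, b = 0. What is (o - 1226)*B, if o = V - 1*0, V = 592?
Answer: 0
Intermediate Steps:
B = 0 (B = (0*6)*8 = 0*8 = 0)
o = 592 (o = 592 - 1*0 = 592 + 0 = 592)
(o - 1226)*B = (592 - 1226)*0 = -634*0 = 0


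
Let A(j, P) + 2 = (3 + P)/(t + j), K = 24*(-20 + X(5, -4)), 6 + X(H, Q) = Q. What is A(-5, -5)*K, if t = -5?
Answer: 1296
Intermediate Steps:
X(H, Q) = -6 + Q
K = -720 (K = 24*(-20 + (-6 - 4)) = 24*(-20 - 10) = 24*(-30) = -720)
A(j, P) = -2 + (3 + P)/(-5 + j)
A(-5, -5)*K = ((13 - 5 - 2*(-5))/(-5 - 5))*(-720) = ((13 - 5 + 10)/(-10))*(-720) = -⅒*18*(-720) = -9/5*(-720) = 1296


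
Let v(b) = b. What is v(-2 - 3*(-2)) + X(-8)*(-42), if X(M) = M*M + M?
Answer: -2348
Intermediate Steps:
X(M) = M + M² (X(M) = M² + M = M + M²)
v(-2 - 3*(-2)) + X(-8)*(-42) = (-2 - 3*(-2)) - 8*(1 - 8)*(-42) = (-2 + 6) - 8*(-7)*(-42) = 4 + 56*(-42) = 4 - 2352 = -2348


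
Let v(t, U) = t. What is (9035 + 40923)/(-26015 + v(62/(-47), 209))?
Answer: -2348026/1222767 ≈ -1.9203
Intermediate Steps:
(9035 + 40923)/(-26015 + v(62/(-47), 209)) = (9035 + 40923)/(-26015 + 62/(-47)) = 49958/(-26015 + 62*(-1/47)) = 49958/(-26015 - 62/47) = 49958/(-1222767/47) = 49958*(-47/1222767) = -2348026/1222767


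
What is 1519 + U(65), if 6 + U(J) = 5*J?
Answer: 1838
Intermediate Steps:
U(J) = -6 + 5*J
1519 + U(65) = 1519 + (-6 + 5*65) = 1519 + (-6 + 325) = 1519 + 319 = 1838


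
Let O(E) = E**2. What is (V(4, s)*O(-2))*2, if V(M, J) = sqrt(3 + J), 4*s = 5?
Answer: 4*sqrt(17) ≈ 16.492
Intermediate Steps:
s = 5/4 (s = (1/4)*5 = 5/4 ≈ 1.2500)
(V(4, s)*O(-2))*2 = (sqrt(3 + 5/4)*(-2)**2)*2 = (sqrt(17/4)*4)*2 = ((sqrt(17)/2)*4)*2 = (2*sqrt(17))*2 = 4*sqrt(17)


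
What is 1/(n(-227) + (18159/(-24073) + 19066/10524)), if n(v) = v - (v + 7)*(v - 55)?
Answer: -126672126/7887359334391 ≈ -1.6060e-5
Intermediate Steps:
n(v) = v - (-55 + v)*(7 + v) (n(v) = v - (7 + v)*(-55 + v) = v - (-55 + v)*(7 + v))
1/(n(-227) + (18159/(-24073) + 19066/10524)) = 1/((385 - 1*(-227)**2 + 49*(-227)) + (18159/(-24073) + 19066/10524)) = 1/((385 - 1*51529 - 11123) + (18159*(-1/24073) + 19066*(1/10524))) = 1/((385 - 51529 - 11123) + (-18159/24073 + 9533/5262)) = 1/(-62267 + 133935251/126672126) = 1/(-7887359334391/126672126) = -126672126/7887359334391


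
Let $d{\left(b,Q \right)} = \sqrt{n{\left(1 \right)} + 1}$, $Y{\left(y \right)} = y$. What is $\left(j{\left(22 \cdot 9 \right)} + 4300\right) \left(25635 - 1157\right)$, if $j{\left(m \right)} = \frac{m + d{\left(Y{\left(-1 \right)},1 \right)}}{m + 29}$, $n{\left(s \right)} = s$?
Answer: $\frac{23897822444}{227} + \frac{24478 \sqrt{2}}{227} \approx 1.0528 \cdot 10^{8}$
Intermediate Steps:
$d{\left(b,Q \right)} = \sqrt{2}$ ($d{\left(b,Q \right)} = \sqrt{1 + 1} = \sqrt{2}$)
$j{\left(m \right)} = \frac{m + \sqrt{2}}{29 + m}$ ($j{\left(m \right)} = \frac{m + \sqrt{2}}{m + 29} = \frac{m + \sqrt{2}}{29 + m}$)
$\left(j{\left(22 \cdot 9 \right)} + 4300\right) \left(25635 - 1157\right) = \left(\frac{22 \cdot 9 + \sqrt{2}}{29 + 22 \cdot 9} + 4300\right) \left(25635 - 1157\right) = \left(\frac{198 + \sqrt{2}}{29 + 198} + 4300\right) 24478 = \left(\frac{198 + \sqrt{2}}{227} + 4300\right) 24478 = \left(\left(\frac{198}{227} + \frac{\sqrt{2}}{227}\right) + 4300\right) 24478 = \left(\frac{976298}{227} + \frac{\sqrt{2}}{227}\right) 24478 = \frac{23897822444}{227} + \frac{24478 \sqrt{2}}{227}$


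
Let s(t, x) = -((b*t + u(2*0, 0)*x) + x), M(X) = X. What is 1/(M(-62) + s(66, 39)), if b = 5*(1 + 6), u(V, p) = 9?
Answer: -1/2762 ≈ -0.00036206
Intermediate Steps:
b = 35 (b = 5*7 = 35)
s(t, x) = -35*t - 10*x (s(t, x) = -((35*t + 9*x) + x) = -((9*x + 35*t) + x) = -(10*x + 35*t) = -35*t - 10*x)
1/(M(-62) + s(66, 39)) = 1/(-62 + (-35*66 - 10*39)) = 1/(-62 + (-2310 - 390)) = 1/(-62 - 2700) = 1/(-2762) = -1/2762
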